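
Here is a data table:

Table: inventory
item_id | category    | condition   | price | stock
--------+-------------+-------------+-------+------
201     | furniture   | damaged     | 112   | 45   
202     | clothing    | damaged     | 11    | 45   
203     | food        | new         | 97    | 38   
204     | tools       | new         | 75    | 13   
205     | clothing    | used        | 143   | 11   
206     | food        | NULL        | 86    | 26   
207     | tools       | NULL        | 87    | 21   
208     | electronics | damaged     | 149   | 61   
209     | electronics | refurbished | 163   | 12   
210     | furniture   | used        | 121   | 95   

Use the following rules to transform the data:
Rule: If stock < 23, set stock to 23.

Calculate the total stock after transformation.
402

Step 1: 4 records have stock < 23
Step 2: These records originally summed to 57
Step 3: After setting to minimum: 4 × 23 = 92
Step 4: Unaffected records sum: 310
Step 5: Final sum = 92 + 310 = 402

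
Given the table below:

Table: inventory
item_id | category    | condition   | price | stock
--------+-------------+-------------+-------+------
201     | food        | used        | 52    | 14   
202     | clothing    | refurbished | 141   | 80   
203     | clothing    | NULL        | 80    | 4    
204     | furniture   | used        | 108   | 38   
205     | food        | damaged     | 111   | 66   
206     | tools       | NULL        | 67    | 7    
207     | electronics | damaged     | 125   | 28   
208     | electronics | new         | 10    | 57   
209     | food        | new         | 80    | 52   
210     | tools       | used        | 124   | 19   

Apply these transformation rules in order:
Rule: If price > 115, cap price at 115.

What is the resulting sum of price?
853

Step 1: 3 records have price > 115
Step 2: These records originally summed to 390
Step 3: After capping: 3 × 115 = 345
Step 4: Unaffected records sum: 508
Step 5: Final sum = 345 + 508 = 853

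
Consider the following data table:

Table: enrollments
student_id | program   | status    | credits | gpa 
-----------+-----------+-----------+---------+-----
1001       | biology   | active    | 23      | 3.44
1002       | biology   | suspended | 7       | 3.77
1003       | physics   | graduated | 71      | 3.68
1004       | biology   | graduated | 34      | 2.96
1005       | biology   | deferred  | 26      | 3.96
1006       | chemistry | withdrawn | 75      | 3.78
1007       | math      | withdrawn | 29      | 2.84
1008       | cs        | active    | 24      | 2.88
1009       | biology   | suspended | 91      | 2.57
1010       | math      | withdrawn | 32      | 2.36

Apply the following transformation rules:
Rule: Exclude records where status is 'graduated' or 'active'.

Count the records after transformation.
6

Step 1: Count records to exclude
  - 2 (graduated) + 2 (active) = 4 records
Step 2: Total records: 10
Step 3: Remaining = 10 - 4 = 6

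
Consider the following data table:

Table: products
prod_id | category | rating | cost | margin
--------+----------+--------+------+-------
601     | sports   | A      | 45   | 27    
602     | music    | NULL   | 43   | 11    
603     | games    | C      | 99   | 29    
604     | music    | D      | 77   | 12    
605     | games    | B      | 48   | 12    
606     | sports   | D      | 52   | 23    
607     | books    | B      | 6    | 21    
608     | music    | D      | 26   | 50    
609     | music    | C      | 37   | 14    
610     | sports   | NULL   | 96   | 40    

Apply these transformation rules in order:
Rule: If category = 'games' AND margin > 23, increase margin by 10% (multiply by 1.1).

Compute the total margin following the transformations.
241.9

Step 1: Find records where category = 'games' AND margin > 23
Step 2: 1 records match, summing to 29
Step 3: After multiplier: 29 × 1.1 = 31.9
Step 4: Unaffected records sum: 210
Step 5: Final sum = 31.9 + 210 = 241.9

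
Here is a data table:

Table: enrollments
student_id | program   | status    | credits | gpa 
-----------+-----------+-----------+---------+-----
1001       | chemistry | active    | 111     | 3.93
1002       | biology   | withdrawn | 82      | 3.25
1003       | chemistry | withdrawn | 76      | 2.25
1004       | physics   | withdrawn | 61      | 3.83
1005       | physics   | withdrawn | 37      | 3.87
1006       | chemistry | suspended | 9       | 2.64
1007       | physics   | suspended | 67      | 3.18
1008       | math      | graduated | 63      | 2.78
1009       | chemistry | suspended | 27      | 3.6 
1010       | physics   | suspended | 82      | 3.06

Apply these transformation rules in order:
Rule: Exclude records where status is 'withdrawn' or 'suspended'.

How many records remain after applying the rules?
2

Step 1: Count records to exclude
  - 4 (withdrawn) + 4 (suspended) = 8 records
Step 2: Total records: 10
Step 3: Remaining = 10 - 8 = 2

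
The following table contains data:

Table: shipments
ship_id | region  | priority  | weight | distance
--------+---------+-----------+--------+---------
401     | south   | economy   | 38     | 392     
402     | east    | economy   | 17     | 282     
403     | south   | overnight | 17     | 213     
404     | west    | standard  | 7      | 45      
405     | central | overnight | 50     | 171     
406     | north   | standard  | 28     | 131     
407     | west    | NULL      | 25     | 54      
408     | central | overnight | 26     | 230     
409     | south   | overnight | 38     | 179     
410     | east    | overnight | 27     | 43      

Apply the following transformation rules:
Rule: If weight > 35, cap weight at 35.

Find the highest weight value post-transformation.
35

Step 1: Original maximum weight = 50
Step 2: Apply cap at 35
Step 3: 3 records had weight > 35 and were capped
Step 4: Maximum after transformation = 35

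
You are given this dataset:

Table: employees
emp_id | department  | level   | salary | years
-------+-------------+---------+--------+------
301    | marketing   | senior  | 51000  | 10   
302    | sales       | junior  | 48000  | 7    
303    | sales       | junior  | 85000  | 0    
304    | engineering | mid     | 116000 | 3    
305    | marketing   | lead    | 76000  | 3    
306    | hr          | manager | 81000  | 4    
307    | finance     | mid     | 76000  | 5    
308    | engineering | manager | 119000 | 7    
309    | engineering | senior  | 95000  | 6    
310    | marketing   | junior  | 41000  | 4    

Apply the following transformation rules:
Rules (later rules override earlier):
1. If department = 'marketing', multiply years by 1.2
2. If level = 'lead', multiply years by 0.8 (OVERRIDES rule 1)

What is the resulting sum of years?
51.2

Step 1: Rule 2 takes priority for records with level = 'lead'
  - 1 records: 3 × 0.8 = 2.4
Step 2: Rule 1 applies to remaining records with department = 'marketing'
  - 2 records: 14 × 1.2 = 16.8
Step 3: Other records unchanged: 32
Step 4: Final sum = 2.4 + 16.8 + 32 = 51.2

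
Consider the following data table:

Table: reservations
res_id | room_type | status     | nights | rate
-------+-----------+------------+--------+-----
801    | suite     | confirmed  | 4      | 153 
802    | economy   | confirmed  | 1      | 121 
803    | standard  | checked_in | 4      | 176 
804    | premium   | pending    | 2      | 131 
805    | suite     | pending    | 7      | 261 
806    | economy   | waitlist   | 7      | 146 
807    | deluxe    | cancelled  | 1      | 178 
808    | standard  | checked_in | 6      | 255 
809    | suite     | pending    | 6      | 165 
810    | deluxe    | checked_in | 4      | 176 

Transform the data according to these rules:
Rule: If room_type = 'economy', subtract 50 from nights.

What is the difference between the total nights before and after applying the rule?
100

Step 1: Original sum of nights = 42
Step 2: 2 records have room_type = 'economy'
Step 3: Each affected record changes by -50
Step 4: Total change = 2 × -50 = -100
Step 5: New sum = 42 + -100 = -58
Step 6: Difference = |-58 - 42| = 100
        (Sum decreased by 100)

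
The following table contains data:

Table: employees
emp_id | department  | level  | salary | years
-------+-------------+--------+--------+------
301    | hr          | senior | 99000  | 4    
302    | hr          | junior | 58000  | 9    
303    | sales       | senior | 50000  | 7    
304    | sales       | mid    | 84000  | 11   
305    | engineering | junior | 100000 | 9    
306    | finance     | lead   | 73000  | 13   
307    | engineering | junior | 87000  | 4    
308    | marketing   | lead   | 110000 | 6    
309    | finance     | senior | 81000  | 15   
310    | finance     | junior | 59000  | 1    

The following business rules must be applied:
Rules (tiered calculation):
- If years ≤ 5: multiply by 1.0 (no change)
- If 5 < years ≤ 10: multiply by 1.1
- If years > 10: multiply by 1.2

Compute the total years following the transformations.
89.9

Step 1: Tier 1 (years ≤ 5): 3 records, sum = 9 × 1.0 = 9.0
Step 2: Tier 2 (5 < years ≤ 10): 4 records, sum = 31 × 1.1 = 34.1
Step 3: Tier 3 (years > 10): 3 records, sum = 39 × 1.2 = 46.8
Step 4: Final sum = 9.0 + 34.1 + 46.8 = 89.9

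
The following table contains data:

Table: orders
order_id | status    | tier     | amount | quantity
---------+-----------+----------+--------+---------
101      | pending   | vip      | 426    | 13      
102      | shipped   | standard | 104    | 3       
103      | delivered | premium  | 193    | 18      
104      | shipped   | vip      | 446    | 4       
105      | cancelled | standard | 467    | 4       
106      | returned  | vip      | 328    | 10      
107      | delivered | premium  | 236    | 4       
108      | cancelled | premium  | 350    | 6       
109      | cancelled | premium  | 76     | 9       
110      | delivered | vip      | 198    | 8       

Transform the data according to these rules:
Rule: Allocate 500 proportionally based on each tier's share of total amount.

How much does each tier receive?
premium: 151.38, standard: 101.1, vip: 247.52

Step 1: Calculate total amount = 2824
Step 2: Calculate each tier's proportion:
  premium: 855/2824 = 30.28% → 151.38
  standard: 571/2824 = 20.22% → 101.1
  vip: 1398/2824 = 49.50% → 247.52
Step 3: Verify: sum of allocations ≈ 500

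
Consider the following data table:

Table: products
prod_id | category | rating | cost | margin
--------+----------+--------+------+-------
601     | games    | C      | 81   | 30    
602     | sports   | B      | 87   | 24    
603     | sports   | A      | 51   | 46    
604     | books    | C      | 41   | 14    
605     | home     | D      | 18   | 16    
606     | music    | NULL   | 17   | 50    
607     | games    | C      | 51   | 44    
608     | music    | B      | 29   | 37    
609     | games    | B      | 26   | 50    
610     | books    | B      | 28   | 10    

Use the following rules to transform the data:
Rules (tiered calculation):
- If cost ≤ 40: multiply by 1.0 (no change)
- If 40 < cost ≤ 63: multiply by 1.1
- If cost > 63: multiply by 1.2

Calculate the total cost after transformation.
476.9

Step 1: Tier 1 (cost ≤ 40): 5 records, sum = 118 × 1.0 = 118.0
Step 2: Tier 2 (40 < cost ≤ 63): 3 records, sum = 143 × 1.1 = 157.3
Step 3: Tier 3 (cost > 63): 2 records, sum = 168 × 1.2 = 201.6
Step 4: Final sum = 118.0 + 157.3 + 201.6 = 476.9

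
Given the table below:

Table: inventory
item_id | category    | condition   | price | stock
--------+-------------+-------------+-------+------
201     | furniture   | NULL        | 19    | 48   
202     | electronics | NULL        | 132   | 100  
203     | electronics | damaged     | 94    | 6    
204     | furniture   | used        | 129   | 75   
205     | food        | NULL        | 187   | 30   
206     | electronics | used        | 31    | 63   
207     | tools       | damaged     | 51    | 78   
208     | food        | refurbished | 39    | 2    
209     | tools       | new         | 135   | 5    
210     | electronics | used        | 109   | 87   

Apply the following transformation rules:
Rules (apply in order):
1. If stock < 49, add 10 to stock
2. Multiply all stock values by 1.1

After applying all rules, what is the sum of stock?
598.4

Step 1: Apply Rule 1 - Add 10 to records with stock < 49
  - 5 records affected: 91 + (5 × 10) = 141
  - Unaffected records: 403
  - Sum after Rule 1: 544
Step 2: Apply Rule 2 - Multiply all by 1.1
  - 544 × 1.1 = 598.4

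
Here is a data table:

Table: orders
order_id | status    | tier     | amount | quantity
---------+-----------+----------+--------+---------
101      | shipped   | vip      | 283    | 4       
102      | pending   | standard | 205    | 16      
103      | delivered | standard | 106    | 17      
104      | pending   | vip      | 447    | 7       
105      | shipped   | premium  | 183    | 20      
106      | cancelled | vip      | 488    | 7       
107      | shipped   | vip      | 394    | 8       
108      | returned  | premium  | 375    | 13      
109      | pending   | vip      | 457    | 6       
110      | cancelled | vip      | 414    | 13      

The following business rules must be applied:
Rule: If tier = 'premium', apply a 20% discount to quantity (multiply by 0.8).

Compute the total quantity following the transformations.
104.4

Step 1: Records with tier = 'premium' have total quantity = 33
Step 2: Apply multiplier: 33 × 0.8 = 26.4
Step 3: Other records total: 78
Step 4: Final sum = 26.4 + 78 = 104.4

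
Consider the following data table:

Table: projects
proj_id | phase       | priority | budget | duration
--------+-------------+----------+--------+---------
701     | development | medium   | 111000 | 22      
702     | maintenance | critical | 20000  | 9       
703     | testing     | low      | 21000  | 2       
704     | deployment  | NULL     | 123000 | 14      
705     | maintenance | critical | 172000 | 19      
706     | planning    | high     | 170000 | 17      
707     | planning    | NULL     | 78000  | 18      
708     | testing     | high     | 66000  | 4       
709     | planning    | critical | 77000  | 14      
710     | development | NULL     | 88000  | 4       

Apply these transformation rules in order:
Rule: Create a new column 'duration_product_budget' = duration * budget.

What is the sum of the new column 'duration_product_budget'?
13642000

Step 1: For each record, compute duration * budget
Example calculations:
  22 * 111000 = 2442000
  9 * 20000 = 180000
  2 * 21000 = 42000
  ...
Step 2: Sum all derived values
Step 3: Total = 13642000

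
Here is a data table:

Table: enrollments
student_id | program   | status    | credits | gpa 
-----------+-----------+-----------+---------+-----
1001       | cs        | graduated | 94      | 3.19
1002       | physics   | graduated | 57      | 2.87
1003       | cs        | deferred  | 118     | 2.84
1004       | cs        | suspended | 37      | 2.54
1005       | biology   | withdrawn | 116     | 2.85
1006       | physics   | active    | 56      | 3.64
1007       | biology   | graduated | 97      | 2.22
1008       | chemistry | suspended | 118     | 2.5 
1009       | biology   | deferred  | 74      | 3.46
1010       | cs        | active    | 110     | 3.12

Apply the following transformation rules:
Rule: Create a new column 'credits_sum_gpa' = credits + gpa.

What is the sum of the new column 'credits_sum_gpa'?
906.23

Step 1: For each record, compute credits + gpa
Example calculations:
  94 + 3.19 = 97.19
  57 + 2.87 = 59.87
  118 + 2.84 = 120.84
  ...
Step 2: Sum all derived values
Step 3: Total = 906.23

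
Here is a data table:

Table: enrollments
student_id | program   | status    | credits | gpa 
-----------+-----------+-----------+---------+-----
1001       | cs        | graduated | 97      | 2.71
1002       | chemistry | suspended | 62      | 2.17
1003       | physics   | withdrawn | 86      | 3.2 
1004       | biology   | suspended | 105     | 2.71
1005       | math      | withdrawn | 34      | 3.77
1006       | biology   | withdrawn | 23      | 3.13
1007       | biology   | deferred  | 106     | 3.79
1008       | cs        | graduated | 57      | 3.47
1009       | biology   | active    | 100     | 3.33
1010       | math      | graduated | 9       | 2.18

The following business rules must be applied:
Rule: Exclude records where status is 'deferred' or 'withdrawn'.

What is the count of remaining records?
6

Step 1: Count records to exclude
  - 1 (deferred) + 3 (withdrawn) = 4 records
Step 2: Total records: 10
Step 3: Remaining = 10 - 4 = 6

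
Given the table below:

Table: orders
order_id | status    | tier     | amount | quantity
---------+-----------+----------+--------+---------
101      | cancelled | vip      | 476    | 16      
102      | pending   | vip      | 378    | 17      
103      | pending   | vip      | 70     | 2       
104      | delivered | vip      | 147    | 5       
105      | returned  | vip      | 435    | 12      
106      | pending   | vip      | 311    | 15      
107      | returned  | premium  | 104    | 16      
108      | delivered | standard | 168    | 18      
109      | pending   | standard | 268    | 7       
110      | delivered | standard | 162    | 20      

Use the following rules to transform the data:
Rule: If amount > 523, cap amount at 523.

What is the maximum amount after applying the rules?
476

Step 1: Original maximum amount = 476
Step 2: Check cap of 523 against maximum
Step 3: No records exceed the cap (max 476 <= cap 523), so no capping applies
Step 4: Maximum after transformation = 476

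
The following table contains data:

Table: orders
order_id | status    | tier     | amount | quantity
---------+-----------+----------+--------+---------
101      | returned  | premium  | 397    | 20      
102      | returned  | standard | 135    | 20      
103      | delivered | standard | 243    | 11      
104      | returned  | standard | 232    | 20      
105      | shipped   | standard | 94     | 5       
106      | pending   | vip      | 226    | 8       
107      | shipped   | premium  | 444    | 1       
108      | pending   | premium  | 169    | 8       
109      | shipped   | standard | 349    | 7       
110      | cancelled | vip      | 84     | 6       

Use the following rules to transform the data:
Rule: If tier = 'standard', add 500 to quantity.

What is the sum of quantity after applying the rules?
2606

Step 1: Count records where tier = 'standard': 5
Step 2: Total bonus added: 5 × 500 = 2500
Step 3: Original sum of quantity: 106
Step 4: Final sum = 106 + 2500 = 2606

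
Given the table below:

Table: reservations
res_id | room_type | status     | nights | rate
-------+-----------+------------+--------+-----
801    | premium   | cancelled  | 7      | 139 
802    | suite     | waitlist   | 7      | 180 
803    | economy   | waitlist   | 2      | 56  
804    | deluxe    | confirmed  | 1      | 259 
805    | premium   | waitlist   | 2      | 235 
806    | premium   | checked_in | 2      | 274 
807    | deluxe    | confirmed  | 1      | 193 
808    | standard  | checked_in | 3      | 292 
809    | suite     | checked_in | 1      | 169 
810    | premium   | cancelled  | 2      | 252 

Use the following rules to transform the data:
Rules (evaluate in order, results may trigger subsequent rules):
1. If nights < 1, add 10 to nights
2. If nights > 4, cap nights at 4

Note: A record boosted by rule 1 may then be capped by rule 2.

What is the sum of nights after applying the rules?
22

Step 1: Apply rule 1 to records with nights < 1
  - 0 records get bonus of 10
  - Of these, 0 records then exceed 4 and get capped
Step 2: Apply rule 2 to records with nights > 4
  - 2 records (original) are capped
Step 3: Calculate final sum = 22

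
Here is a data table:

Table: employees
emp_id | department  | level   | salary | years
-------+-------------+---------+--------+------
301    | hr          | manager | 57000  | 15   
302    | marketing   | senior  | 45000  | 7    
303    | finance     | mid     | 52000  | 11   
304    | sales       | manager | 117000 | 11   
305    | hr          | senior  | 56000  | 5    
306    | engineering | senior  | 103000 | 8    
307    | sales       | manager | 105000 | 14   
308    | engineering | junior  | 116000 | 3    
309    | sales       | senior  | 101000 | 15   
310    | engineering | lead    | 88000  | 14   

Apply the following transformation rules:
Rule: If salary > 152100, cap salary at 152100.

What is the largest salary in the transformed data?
117000

Step 1: Original maximum salary = 117000
Step 2: Check cap of 152100 against maximum
Step 3: No records exceed the cap (max 117000 <= cap 152100), so no capping applies
Step 4: Maximum after transformation = 117000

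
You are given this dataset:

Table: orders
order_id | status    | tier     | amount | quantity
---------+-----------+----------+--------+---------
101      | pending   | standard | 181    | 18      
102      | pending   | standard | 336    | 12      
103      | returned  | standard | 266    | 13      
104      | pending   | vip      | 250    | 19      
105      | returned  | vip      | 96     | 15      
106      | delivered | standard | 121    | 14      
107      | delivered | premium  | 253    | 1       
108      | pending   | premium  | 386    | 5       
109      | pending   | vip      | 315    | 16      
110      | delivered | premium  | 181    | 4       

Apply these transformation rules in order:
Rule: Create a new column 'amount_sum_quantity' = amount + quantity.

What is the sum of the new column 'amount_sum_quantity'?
2502

Step 1: For each record, compute amount + quantity
Example calculations:
  181 + 18 = 199
  336 + 12 = 348
  266 + 13 = 279
  ...
Step 2: Sum all derived values
Step 3: Total = 2502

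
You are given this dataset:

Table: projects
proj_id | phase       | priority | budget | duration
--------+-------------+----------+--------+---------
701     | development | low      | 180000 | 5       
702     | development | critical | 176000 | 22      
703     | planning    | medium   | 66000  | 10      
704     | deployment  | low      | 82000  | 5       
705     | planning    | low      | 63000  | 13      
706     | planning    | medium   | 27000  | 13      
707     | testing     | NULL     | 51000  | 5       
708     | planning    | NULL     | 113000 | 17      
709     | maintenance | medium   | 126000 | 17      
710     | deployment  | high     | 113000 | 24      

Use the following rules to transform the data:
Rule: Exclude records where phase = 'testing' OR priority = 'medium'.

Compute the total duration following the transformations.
86

Step 1: Find records where phase = 'testing' OR priority = 'medium'
Step 2: 4 records match, summing to 45
Step 3: Original sum: 131
Step 4: Remaining sum = 131 - 45 = 86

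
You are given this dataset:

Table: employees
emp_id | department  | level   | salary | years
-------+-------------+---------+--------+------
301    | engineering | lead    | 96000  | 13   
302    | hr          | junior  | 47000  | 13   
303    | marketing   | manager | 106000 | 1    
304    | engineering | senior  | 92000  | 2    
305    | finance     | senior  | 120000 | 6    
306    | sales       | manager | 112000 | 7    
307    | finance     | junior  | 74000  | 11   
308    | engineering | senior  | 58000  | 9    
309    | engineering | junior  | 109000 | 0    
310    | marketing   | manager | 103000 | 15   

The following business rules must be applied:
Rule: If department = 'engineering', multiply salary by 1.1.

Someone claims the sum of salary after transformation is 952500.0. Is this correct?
Yes, the result is correct.

Step 1: Calculate the correct sum after transformation
Step 2: Apply multiplier 1.1 to records where department = 'engineering'
Step 3: Correct result = 952500.0
Step 4: Claimed result = 952500.0
Step 5: 952500.0 = 952500.0 ✓
Conclusion: The claimed result is correct.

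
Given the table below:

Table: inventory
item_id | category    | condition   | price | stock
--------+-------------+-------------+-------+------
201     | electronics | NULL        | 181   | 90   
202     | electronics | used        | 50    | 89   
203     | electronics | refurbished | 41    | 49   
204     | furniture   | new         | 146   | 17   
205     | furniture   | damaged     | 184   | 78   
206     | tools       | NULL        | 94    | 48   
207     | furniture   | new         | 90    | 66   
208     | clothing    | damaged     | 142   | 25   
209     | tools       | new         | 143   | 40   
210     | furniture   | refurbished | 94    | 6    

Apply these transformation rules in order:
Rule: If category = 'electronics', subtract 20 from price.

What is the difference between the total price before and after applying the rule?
60

Step 1: Original sum of price = 1165
Step 2: 3 records have category = 'electronics'
Step 3: Each affected record changes by -20
Step 4: Total change = 3 × -20 = -60
Step 5: New sum = 1165 + -60 = 1105
Step 6: Difference = |1105 - 1165| = 60
        (Sum decreased by 60)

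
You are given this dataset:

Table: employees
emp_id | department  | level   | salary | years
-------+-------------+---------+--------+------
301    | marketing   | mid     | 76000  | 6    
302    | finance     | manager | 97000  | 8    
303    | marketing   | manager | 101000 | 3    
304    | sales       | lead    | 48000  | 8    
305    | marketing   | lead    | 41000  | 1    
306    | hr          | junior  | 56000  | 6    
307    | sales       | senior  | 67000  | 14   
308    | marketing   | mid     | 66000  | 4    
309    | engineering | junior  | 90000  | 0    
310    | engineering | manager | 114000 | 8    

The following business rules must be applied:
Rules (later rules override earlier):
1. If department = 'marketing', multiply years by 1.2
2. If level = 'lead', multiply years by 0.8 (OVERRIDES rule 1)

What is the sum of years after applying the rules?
58.8

Step 1: Rule 2 takes priority for records with level = 'lead'
  - 2 records: 9 × 0.8 = 7.2
Step 2: Rule 1 applies to remaining records with department = 'marketing'
  - 3 records: 13 × 1.2 = 15.6
Step 3: Other records unchanged: 36
Step 4: Final sum = 7.2 + 15.6 + 36 = 58.8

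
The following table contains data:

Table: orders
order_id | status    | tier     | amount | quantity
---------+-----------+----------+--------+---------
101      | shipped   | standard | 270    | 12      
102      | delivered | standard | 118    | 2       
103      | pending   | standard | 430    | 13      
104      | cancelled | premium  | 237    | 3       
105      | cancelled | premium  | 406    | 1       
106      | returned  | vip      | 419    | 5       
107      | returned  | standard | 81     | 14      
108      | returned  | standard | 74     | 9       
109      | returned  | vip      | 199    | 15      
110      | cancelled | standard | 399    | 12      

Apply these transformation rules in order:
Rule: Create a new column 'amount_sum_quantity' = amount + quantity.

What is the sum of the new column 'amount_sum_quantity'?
2719

Step 1: For each record, compute amount + quantity
Example calculations:
  270 + 12 = 282
  118 + 2 = 120
  430 + 13 = 443
  ...
Step 2: Sum all derived values
Step 3: Total = 2719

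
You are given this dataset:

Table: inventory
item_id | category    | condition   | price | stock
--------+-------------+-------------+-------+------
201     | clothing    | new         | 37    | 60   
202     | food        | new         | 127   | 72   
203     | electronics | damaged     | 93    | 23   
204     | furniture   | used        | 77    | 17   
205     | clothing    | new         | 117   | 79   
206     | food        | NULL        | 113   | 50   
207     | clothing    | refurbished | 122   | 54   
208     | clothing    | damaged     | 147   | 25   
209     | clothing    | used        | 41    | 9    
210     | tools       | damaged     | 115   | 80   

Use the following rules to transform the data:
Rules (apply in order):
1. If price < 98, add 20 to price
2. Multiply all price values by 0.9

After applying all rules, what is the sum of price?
962.1

Step 1: Apply Rule 1 - Add 20 to records with price < 98
  - 4 records affected: 248 + (4 × 20) = 328
  - Unaffected records: 741
  - Sum after Rule 1: 1069
Step 2: Apply Rule 2 - Multiply all by 0.9
  - 1069 × 0.9 = 962.1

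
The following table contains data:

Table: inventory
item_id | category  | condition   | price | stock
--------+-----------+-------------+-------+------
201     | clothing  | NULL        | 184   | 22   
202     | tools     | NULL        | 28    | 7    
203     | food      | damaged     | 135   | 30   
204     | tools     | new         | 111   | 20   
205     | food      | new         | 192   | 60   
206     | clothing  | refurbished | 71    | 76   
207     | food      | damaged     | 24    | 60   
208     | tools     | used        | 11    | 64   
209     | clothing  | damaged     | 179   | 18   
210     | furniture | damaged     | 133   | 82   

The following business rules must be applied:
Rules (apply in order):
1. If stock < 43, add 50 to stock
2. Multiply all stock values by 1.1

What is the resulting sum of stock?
757.9

Step 1: Apply Rule 1 - Add 50 to records with stock < 43
  - 5 records affected: 97 + (5 × 50) = 347
  - Unaffected records: 342
  - Sum after Rule 1: 689
Step 2: Apply Rule 2 - Multiply all by 1.1
  - 689 × 1.1 = 757.9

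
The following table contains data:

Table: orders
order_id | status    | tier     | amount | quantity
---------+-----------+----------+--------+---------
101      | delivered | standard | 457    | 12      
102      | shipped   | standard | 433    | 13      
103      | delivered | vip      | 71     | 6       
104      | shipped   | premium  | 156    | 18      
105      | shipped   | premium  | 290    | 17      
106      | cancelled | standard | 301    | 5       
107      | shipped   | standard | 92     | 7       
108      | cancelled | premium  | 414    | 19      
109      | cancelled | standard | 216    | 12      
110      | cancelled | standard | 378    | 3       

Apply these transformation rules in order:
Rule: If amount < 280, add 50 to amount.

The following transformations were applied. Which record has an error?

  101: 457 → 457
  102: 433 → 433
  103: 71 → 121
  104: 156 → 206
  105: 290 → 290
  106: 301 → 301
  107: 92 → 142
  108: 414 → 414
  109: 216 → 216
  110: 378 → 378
Record 109 has an error. The correct transformed value should be 266, not 216.

Step 1: Check each record against the rule
Step 2: Record 109 has amount = 216
Step 3: Since 216 < 280, the bonus should have been applied
Step 4: Correct value = 266, but claimed value = 216
Conclusion: Record 109 has the error.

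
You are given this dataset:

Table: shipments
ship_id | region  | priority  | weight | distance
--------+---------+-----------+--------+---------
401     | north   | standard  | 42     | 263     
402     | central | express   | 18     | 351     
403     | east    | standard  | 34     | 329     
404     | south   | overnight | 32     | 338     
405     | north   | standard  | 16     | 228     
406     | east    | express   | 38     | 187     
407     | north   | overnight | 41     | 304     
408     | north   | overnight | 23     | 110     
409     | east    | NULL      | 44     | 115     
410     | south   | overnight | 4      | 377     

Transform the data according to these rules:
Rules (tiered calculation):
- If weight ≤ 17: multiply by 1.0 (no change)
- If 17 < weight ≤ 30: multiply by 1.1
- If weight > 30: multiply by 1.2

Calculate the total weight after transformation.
342.3

Step 1: Tier 1 (weight ≤ 17): 2 records, sum = 20 × 1.0 = 20.0
Step 2: Tier 2 (17 < weight ≤ 30): 2 records, sum = 41 × 1.1 = 45.1
Step 3: Tier 3 (weight > 30): 6 records, sum = 231 × 1.2 = 277.2
Step 4: Final sum = 20.0 + 45.1 + 277.2 = 342.3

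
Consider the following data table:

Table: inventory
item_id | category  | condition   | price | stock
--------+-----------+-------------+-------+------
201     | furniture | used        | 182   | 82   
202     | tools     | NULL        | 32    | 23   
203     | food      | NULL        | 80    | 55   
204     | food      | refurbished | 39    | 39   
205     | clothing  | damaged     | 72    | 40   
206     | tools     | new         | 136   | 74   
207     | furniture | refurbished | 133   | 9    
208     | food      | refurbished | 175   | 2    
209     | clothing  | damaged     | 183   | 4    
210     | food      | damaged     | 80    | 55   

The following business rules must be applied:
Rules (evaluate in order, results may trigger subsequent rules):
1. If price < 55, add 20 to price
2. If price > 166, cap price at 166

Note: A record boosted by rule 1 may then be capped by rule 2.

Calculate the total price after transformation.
1110

Step 1: Apply rule 1 to records with price < 55
  - 2 records get bonus of 20
  - Of these, 0 records then exceed 166 and get capped
Step 2: Apply rule 2 to records with price > 166
  - 3 records (original) are capped
Step 3: Calculate final sum = 1110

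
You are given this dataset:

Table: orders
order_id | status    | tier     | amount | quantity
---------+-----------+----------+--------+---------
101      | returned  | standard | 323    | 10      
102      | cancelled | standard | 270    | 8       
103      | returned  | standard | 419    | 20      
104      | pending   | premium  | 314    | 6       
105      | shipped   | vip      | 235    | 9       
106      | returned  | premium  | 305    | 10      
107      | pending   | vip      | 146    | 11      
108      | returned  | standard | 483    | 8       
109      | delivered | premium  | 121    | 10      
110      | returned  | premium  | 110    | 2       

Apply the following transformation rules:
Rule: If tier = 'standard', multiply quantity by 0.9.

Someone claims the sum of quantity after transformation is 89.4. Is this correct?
Yes, the result is correct.

Step 1: Calculate the correct sum after transformation
Step 2: Apply multiplier 0.9 to records where tier = 'standard'
Step 3: Correct result = 89.4
Step 4: Claimed result = 89.4
Step 5: 89.4 = 89.4 ✓
Conclusion: The claimed result is correct.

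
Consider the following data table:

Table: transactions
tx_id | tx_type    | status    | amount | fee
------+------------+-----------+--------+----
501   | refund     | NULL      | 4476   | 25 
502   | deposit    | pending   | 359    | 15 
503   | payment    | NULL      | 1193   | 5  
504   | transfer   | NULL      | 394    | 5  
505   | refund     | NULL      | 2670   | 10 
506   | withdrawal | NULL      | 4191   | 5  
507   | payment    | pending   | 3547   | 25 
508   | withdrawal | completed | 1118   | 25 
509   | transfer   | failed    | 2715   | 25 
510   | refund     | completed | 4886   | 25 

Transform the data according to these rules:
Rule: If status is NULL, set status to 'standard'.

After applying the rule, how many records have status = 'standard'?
5

Step 1: Count records where status IS NULL
Step 2: Found 5 records with NULL status
Step 3: These records will have status set to 'standard'
Step 4: Records already having status = 'standard': 0
Step 5: Answer: 5 + 0 = 5 records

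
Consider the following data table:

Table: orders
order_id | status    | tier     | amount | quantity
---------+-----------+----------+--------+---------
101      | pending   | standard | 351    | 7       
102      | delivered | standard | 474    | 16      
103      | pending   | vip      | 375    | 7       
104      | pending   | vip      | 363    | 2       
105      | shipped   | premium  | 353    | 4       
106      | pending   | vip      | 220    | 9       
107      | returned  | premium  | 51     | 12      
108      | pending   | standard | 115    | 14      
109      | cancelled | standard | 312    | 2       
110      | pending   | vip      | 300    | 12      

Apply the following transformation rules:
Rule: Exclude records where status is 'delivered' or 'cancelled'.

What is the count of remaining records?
8

Step 1: Count records to exclude
  - 1 (delivered) + 1 (cancelled) = 2 records
Step 2: Total records: 10
Step 3: Remaining = 10 - 2 = 8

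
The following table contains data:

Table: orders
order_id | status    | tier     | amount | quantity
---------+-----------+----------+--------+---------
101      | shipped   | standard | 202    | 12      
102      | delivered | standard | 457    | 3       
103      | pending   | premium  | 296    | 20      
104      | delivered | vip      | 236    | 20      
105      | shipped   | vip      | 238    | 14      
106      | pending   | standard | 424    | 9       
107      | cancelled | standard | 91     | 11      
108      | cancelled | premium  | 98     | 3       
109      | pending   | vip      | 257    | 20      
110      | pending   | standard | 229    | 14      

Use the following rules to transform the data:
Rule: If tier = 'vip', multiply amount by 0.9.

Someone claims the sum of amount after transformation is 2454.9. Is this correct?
Yes, the result is correct.

Step 1: Calculate the correct sum after transformation
Step 2: Apply multiplier 0.9 to records where tier = 'vip'
Step 3: Correct result = 2454.9
Step 4: Claimed result = 2454.9
Step 5: 2454.9 = 2454.9 ✓
Conclusion: The claimed result is correct.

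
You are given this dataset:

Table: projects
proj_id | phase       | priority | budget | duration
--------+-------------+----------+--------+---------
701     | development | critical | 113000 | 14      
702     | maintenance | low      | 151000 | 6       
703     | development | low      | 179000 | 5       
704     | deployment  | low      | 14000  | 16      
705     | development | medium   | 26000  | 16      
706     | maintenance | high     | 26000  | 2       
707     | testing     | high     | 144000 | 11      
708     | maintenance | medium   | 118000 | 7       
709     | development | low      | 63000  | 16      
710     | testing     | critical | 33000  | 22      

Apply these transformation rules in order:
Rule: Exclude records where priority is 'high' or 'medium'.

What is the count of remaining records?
6

Step 1: Count records to exclude
  - 2 (high) + 2 (medium) = 4 records
Step 2: Total records: 10
Step 3: Remaining = 10 - 4 = 6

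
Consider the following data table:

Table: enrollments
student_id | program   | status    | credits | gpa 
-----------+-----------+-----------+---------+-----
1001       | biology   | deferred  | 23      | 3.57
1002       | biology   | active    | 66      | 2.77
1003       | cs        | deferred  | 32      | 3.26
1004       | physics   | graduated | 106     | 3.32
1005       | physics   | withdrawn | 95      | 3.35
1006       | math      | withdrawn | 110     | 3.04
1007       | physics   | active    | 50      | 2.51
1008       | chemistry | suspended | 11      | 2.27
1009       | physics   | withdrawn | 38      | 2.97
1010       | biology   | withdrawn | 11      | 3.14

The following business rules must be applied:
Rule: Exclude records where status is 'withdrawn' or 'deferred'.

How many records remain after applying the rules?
4

Step 1: Count records to exclude
  - 4 (withdrawn) + 2 (deferred) = 6 records
Step 2: Total records: 10
Step 3: Remaining = 10 - 6 = 4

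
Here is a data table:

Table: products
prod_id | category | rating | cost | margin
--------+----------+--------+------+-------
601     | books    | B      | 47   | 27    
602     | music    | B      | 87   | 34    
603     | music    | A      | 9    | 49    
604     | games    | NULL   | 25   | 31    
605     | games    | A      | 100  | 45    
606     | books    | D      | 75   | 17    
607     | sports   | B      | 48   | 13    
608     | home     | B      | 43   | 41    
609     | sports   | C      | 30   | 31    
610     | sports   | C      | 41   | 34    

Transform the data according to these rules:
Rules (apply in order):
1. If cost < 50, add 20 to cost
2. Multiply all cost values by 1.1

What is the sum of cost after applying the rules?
709.5

Step 1: Apply Rule 1 - Add 20 to records with cost < 50
  - 7 records affected: 243 + (7 × 20) = 383
  - Unaffected records: 262
  - Sum after Rule 1: 645
Step 2: Apply Rule 2 - Multiply all by 1.1
  - 645 × 1.1 = 709.5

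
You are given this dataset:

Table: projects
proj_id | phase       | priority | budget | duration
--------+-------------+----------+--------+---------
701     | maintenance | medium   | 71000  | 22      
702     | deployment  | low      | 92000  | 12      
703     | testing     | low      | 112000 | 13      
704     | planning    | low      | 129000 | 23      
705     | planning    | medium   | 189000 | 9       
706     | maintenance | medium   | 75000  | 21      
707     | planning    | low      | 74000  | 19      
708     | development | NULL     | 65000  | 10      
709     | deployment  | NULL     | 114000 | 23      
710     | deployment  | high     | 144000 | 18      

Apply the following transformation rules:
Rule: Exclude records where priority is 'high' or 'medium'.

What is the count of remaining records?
6

Step 1: Count records to exclude
  - 1 (high) + 3 (medium) = 4 records
Step 2: Total records: 10
Step 3: Remaining = 10 - 4 = 6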